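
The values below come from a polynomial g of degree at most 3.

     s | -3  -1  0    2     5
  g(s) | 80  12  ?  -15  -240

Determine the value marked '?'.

The 4 known points determine the degree-3 polynomial uniquely.
Write g(s) = as^3 + bs^2 + cs + d. Substituting each data point gives a linear system:
  -27a + 9b - 3c + d = 80
  -a + b - c + d = 12
  8a + 4b + 2c + d = -15
  125a + 25b + 5c + d = -240
Solving the system yields a = -2, b = 1, c = -4, d = 5.
So g(s) = -2s^3 + s^2 - 4s + 5.
Then g(0) = 5.

5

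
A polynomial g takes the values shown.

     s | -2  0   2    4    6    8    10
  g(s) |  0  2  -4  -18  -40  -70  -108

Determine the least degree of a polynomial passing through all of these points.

2

Forward differences of the values at s = -2, 0, 2, 4, 6, 8, 10:
  g  : 0  2  -4  -18  -40  -70  -108
  Δ  : 2  -6  -14  -22  -30  -38
  Δ^2: -8  -8  -8  -8  -8
  Δ^3: 0  0  0  0
  Δ^4: 0  0  0
  Δ^5: 0  0
  Δ^6: 0
The second differences are constant (-8) and nonzero, while all higher differences vanish, so the minimal degree is 2.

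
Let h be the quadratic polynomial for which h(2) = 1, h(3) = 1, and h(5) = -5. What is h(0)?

Using the Lagrange interpolation formula with nodes 2, 3, 5:
  L_0(u) = (u - 3)(u - 5) / 3
  L_1(u) = (u - 2)(u - 5) / -2
  L_2(u) = (u - 2)(u - 3) / 6
Then h(u) = 1·L_0(u) + 1·L_1(u) - 5·L_2(u).
Expanding and collecting terms gives h(u) = -u^2 + 5u - 5.
Evaluating at u = 0: h(0) = -5.

-5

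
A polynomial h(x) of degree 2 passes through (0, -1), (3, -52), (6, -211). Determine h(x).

h(x) = -6x^2 + x - 1

Using the Lagrange interpolation formula with nodes 0, 3, 6:
  L_0(x) = (x - 3)(x - 6) / 18
  L_1(x) = x(x - 6) / -9
  L_2(x) = x(x - 3) / 18
Then h(x) = -1·L_0(x) - 52·L_1(x) - 211·L_2(x).
Expanding and collecting terms gives h(x) = -6x^2 + x - 1.
Check: h(6) = -211. ✓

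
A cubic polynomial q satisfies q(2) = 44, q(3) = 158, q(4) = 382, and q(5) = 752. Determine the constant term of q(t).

2

Write q(t) = at^3 + bt^2 + ct + d. Substituting each data point gives a linear system:
  8a + 4b + 2c + d = 44
  27a + 9b + 3c + d = 158
  64a + 16b + 4c + d = 382
  125a + 25b + 5c + d = 752
Solving the system yields a = 6, b = 1, c = -5, d = 2.
So q(t) = 6t^3 + t^2 - 5t + 2.
The constant term is 2.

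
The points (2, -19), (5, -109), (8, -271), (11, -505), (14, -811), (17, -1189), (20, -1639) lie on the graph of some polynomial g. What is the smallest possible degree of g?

2

Forward differences of the values at t = 2, 5, 8, 11, 14, 17, 20:
  g  : -19  -109  -271  -505  -811  -1189  -1639
  Δ  : -90  -162  -234  -306  -378  -450
  Δ^2: -72  -72  -72  -72  -72
  Δ^3: 0  0  0  0
  Δ^4: 0  0  0
  Δ^5: 0  0
  Δ^6: 0
The second differences are constant (-72) and nonzero, while all higher differences vanish, so the minimal degree is 2.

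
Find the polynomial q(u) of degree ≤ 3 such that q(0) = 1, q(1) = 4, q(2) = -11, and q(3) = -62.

q(u) = -3u^3 + 6u + 1

Write q(u) = au^3 + bu^2 + cu + d. Substituting each data point gives a linear system:
  d = 1
  a + b + c + d = 4
  8a + 4b + 2c + d = -11
  27a + 9b + 3c + d = -62
Solving the system yields a = -3, b = 0, c = 6, d = 1.
So q(u) = -3u^3 + 6u + 1.
Check: q(2) = -11. ✓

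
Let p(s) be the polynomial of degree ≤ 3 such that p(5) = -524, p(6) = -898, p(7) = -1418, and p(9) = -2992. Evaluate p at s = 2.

-38

Write p(s) = as^3 + bs^2 + cs + d. Substituting each data point gives a linear system:
  125a + 25b + 5c + d = -524
  216a + 36b + 6c + d = -898
  343a + 49b + 7c + d = -1418
  729a + 81b + 9c + d = -2992
Solving the system yields a = -4, b = -1, c = 1, d = -4.
So p(s) = -4s^3 - s^2 + s - 4.
Then p(2) = -38.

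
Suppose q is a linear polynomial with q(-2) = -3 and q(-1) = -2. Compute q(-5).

-6

Write q(u) = au + b. Substituting each data point gives a linear system:
  -2a + b = -3
  -a + b = -2
Solving the system yields a = 1, b = -1.
So q(u) = u - 1.
Then q(-5) = -6.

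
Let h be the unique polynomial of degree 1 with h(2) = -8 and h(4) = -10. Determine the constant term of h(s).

-6

Write h(s) = as + b. Substituting each data point gives a linear system:
  2a + b = -8
  4a + b = -10
Solving the system yields a = -1, b = -6.
So h(s) = -s - 6.
The constant term is -6.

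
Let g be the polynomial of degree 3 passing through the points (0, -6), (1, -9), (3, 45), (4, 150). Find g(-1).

-15

Using the Lagrange interpolation formula with nodes 0, 1, 3, 4:
  L_0(s) = (s - 1)(s - 3)(s - 4) / -12
  L_1(s) = s(s - 3)(s - 4) / 6
  L_2(s) = s(s - 1)(s - 4) / -6
  L_3(s) = s(s - 1)(s - 3) / 12
Then g(s) = -6·L_0(s) - 9·L_1(s) + 45·L_2(s) + 150·L_3(s).
Expanding and collecting terms gives g(s) = 4s^3 - 6s^2 - s - 6.
Evaluating at s = -1: g(-1) = -15.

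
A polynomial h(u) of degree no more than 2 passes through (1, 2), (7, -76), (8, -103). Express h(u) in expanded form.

h(u) = -2u^2 + 3u + 1

Write h(u) = au^2 + bu + c. Substituting each data point gives a linear system:
  a + b + c = 2
  49a + 7b + c = -76
  64a + 8b + c = -103
Solving the system yields a = -2, b = 3, c = 1.
So h(u) = -2u^2 + 3u + 1.
Check: h(1) = 2. ✓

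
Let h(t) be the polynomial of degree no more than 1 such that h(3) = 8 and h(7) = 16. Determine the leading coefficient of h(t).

2

Write h(t) = at + b. Substituting each data point gives a linear system:
  3a + b = 8
  7a + b = 16
Solving the system yields a = 2, b = 2.
So h(t) = 2t + 2.
The leading coefficient is 2.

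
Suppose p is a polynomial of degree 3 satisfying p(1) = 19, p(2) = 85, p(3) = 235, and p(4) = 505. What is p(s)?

Write p(s) = as^3 + bs^2 + cs + d. Substituting each data point gives a linear system:
  a + b + c + d = 19
  8a + 4b + 2c + d = 85
  27a + 9b + 3c + d = 235
  64a + 16b + 4c + d = 505
Solving the system yields a = 6, b = 6, c = 6, d = 1.
So p(s) = 6s³ + 6s² + 6s + 1.
Check: p(4) = 505. ✓

p(s) = 6s^3 + 6s^2 + 6s + 1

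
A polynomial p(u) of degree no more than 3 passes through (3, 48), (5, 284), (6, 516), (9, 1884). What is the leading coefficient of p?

3

Write p(u) = au^3 + bu^2 + cu + d. Substituting each data point gives a linear system:
  27a + 9b + 3c + d = 48
  125a + 25b + 5c + d = 284
  216a + 36b + 6c + d = 516
  729a + 81b + 9c + d = 1884
Solving the system yields a = 3, b = -4, c = 3, d = -6.
So p(u) = 3u³ - 4u² + 3u - 6.
The leading coefficient is 3.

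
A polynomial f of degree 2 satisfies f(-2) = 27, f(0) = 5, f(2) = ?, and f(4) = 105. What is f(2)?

On equispaced nodes a degree-2 polynomial has vanishing third forward difference, so
  - f(-2) + 3·f(0) - 3·f(2) + f(4) = 0.
Substituting the known values and solving for f(2):
  -3·f(2) = -93
  f(2) = 31.

31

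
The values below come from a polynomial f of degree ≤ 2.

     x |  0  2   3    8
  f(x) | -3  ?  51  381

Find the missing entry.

The 3 known points determine the degree-2 polynomial uniquely.
Write f(x) = ax^2 + bx + c. Substituting each data point gives a linear system:
  c = -3
  9a + 3b + c = 51
  64a + 8b + c = 381
Solving the system yields a = 6, b = 0, c = -3.
So f(x) = 6x^2 - 3.
Then f(2) = 21.

21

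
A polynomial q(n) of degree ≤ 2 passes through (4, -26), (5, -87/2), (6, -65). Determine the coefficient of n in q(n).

Write q(n) = an^2 + bn + c. Substituting each data point gives a linear system:
  16a + 4b + c = -26
  25a + 5b + c = -87/2
  36a + 6b + c = -65
Solving the system yields a = -2, b = 1/2, c = 4.
So q(n) = -2n² + (1/2)n + 4.
The coefficient of n is 1/2.

1/2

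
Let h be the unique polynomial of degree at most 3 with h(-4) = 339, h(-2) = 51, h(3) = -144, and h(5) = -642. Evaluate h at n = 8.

Write h(n) = an^3 + bn^2 + cn + d. Substituting each data point gives a linear system:
  -64a + 16b - 4c + d = 339
  -8a + 4b - 2c + d = 51
  27a + 9b + 3c + d = -144
  125a + 25b + 5c + d = -642
Solving the system yields a = -5, b = 0, c = -4, d = 3.
So h(n) = -5n^3 - 4n + 3.
Then h(8) = -2589.

-2589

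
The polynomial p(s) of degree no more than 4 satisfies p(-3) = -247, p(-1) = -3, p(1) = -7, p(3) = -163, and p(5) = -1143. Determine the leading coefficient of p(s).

-2

Write p(s) = as^4 + bs^3 + cs^2 + ds + e. Substituting each data point gives a linear system:
  81a - 27b + 9c - 3d + e = -247
  a - b + c - d + e = -3
  a + b + c + d + e = -7
  81a + 27b + 9c + 3d + e = -163
  625a + 125b + 25c + 5d + e = -1143
Solving the system yields a = -2, b = 2, c = -5, d = -4, e = 2.
So p(s) = -2s^4 + 2s^3 - 5s^2 - 4s + 2.
The leading coefficient is -2.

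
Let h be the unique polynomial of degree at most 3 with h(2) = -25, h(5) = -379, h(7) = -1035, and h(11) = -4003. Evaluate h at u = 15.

Using the Lagrange interpolation formula with nodes 2, 5, 7, 11:
  L_0(u) = (u - 5)(u - 7)(u - 11) / -135
  L_1(u) = (u - 2)(u - 7)(u - 11) / 36
  L_2(u) = (u - 2)(u - 5)(u - 11) / -40
  L_3(u) = (u - 2)(u - 5)(u - 7) / 216
Then h(u) = -25·L_0(u) - 379·L_1(u) - 1035·L_2(u) - 4003·L_3(u).
Expanding and collecting terms gives h(u) = -3u³ - u + 1.
Evaluating at u = 15: h(15) = -10139.

-10139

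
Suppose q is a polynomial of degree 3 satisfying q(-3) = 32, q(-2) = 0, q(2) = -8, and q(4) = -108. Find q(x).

Using the Lagrange interpolation formula with nodes -3, -2, 2, 4:
  L_0(x) = (x + 2)(x - 2)(x - 4) / -35
  L_1(x) = (x + 3)(x - 2)(x - 4) / 24
  L_2(x) = (x + 3)(x + 2)(x - 4) / -40
  L_3(x) = (x + 3)(x + 2)(x - 2) / 84
Then q(x) = 32·L_0(x) + 0·L_1(x) - 8·L_2(x) - 108·L_3(x).
Expanding and collecting terms gives q(x) = -2x³ + 6x - 4.
Check: q(-2) = 0. ✓

q(x) = -2x^3 + 6x - 4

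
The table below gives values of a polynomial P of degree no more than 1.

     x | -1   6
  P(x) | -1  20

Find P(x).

Using the Lagrange interpolation formula with nodes -1, 6:
  L_0(x) = (x - 6) / -7
  L_1(x) = (x + 1) / 7
Then P(x) = -1·L_0(x) + 20·L_1(x).
Expanding and collecting terms gives P(x) = 3x + 2.
Check: P(6) = 20. ✓

P(x) = 3x + 2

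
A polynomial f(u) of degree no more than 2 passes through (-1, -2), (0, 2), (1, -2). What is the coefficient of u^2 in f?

Write f(u) = au^2 + bu + c. Substituting each data point gives a linear system:
  a - b + c = -2
  c = 2
  a + b + c = -2
Solving the system yields a = -4, b = 0, c = 2.
So f(u) = -4u^2 + 2.
The leading coefficient is -4.

-4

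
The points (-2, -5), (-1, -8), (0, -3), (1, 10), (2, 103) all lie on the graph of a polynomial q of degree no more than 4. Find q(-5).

Using the Lagrange interpolation formula with nodes -2, -1, 0, 1, 2:
  L_0(u) = (u + 1)u(u - 1)(u - 2) / 24
  L_1(u) = (u + 2)u(u - 1)(u - 2) / -6
  L_2(u) = (u + 2)(u + 1)(u - 1)(u - 2) / 4
  L_3(u) = (u + 2)(u + 1)u(u - 2) / -6
  L_4(u) = (u + 2)(u + 1)u(u - 1) / 24
Then q(u) = -5·L_0(u) - 8·L_1(u) - 3·L_2(u) + 10·L_3(u) + 103·L_4(u).
Expanding and collecting terms gives q(u) = 3u^4 + 6u^3 + u^2 + 3u - 3.
Evaluating at u = -5: q(-5) = 1132.

1132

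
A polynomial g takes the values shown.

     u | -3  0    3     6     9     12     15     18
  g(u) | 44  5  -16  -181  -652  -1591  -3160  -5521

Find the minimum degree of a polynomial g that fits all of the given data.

Forward differences of the values at u = -3, 0, 3, 6, 9, 12, 15, 18:
  g  : 44  5  -16  -181  -652  -1591  -3160  -5521
  Δ  : -39  -21  -165  -471  -939  -1569  -2361
  Δ^2: 18  -144  -306  -468  -630  -792
  Δ^3: -162  -162  -162  -162  -162
  Δ^4: 0  0  0  0
  Δ^5: 0  0  0
  Δ^6: 0  0
  Δ^7: 0
The third differences are constant (-162) and nonzero, while all higher differences vanish, so the minimal degree is 3.

3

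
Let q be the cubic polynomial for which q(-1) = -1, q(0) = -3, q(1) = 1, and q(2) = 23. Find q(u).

Using the Lagrange interpolation formula with nodes -1, 0, 1, 2:
  L_0(u) = u(u - 1)(u - 2) / -6
  L_1(u) = (u + 1)(u - 1)(u - 2) / 2
  L_2(u) = (u + 1)u(u - 2) / -2
  L_3(u) = (u + 1)u(u - 1) / 6
Then q(u) = -1·L_0(u) - 3·L_1(u) + 1·L_2(u) + 23·L_3(u).
Expanding and collecting terms gives q(u) = 2u³ + 3u² - u - 3.
Check: q(2) = 23. ✓

q(u) = 2u^3 + 3u^2 - u - 3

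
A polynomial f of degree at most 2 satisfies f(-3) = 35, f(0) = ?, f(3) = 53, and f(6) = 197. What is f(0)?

On equispaced nodes a degree-2 polynomial has vanishing third forward difference, so
  - f(-3) + 3·f(0) - 3·f(3) + f(6) = 0.
Substituting the known values and solving for f(0):
  3·f(0) = -3
  f(0) = -1.

-1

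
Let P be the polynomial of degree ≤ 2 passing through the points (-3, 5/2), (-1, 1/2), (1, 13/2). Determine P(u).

P(u) = u^2 + 3u + 5/2

Using the Lagrange interpolation formula with nodes -3, -1, 1:
  L_0(u) = (u + 1)(u - 1) / 8
  L_1(u) = (u + 3)(u - 1) / -4
  L_2(u) = (u + 3)(u + 1) / 8
Then P(u) = 5/2·L_0(u) + 1/2·L_1(u) + 13/2·L_2(u).
Expanding and collecting terms gives P(u) = u² + 3u + 5/2.
Check: P(1) = 13/2. ✓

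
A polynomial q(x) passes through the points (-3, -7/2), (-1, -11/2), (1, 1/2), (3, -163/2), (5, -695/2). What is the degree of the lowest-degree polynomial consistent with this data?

Forward differences of the values at x = -3, -1, 1, 3, 5:
  q  : -7/2  -11/2  1/2  -163/2  -695/2
  Δ  : -2  6  -82  -266
  Δ^2: 8  -88  -184
  Δ^3: -96  -96
  Δ^4: 0
The third differences are constant (-96) and nonzero, while all higher differences vanish, so the minimal degree is 3.

3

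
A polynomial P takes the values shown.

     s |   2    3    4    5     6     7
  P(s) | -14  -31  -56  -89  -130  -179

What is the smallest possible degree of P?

Forward differences of the values at s = 2, 3, 4, 5, 6, 7:
  P  : -14  -31  -56  -89  -130  -179
  Δ  : -17  -25  -33  -41  -49
  Δ^2: -8  -8  -8  -8
  Δ^3: 0  0  0
  Δ^4: 0  0
  Δ^5: 0
The second differences are constant (-8) and nonzero, while all higher differences vanish, so the minimal degree is 2.

2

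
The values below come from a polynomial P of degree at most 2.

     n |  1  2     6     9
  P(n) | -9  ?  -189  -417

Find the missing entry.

The 3 known points determine the degree-2 polynomial uniquely.
Write P(n) = an^2 + bn + c. Substituting each data point gives a linear system:
  a + b + c = -9
  36a + 6b + c = -189
  81a + 9b + c = -417
Solving the system yields a = -5, b = -1, c = -3.
So P(n) = -5n^2 - n - 3.
Then P(2) = -25.

-25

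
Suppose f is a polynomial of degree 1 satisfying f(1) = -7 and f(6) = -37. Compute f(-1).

Write f(t) = at + b. Substituting each data point gives a linear system:
  a + b = -7
  6a + b = -37
Solving the system yields a = -6, b = -1.
So f(t) = -6t - 1.
Then f(-1) = 5.

5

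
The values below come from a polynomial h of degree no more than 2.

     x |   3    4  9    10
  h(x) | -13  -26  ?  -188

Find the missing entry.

The 3 known points determine the degree-2 polynomial uniquely.
Write h(x) = ax^2 + bx + c. Substituting each data point gives a linear system:
  9a + 3b + c = -13
  16a + 4b + c = -26
  100a + 10b + c = -188
Solving the system yields a = -2, b = 1, c = 2.
So h(x) = -2x^2 + x + 2.
Then h(9) = -151.

-151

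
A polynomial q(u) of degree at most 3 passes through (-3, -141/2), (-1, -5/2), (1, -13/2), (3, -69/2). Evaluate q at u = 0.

Using the Lagrange interpolation formula with nodes -3, -1, 1, 3:
  L_0(u) = (u + 1)(u - 1)(u - 3) / -48
  L_1(u) = (u + 3)(u - 1)(u - 3) / 16
  L_2(u) = (u + 3)(u + 1)(u - 3) / -16
  L_3(u) = (u + 3)(u + 1)(u - 1) / 48
Then q(u) = -141/2·L_0(u) - 5/2·L_1(u) - 13/2·L_2(u) - 69/2·L_3(u).
Expanding and collecting terms gives q(u) = u^3 - 6u^2 - 3u + 3/2.
Evaluating at u = 0: q(0) = 3/2.

3/2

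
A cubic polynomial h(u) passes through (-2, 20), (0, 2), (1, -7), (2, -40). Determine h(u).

Write h(u) = au^3 + bu^2 + cu + d. Substituting each data point gives a linear system:
  -8a + 4b - 2c + d = 20
  d = 2
  a + b + c + d = -7
  8a + 4b + 2c + d = -40
Solving the system yields a = -3, b = -3, c = -3, d = 2.
So h(u) = -3u^3 - 3u^2 - 3u + 2.
Check: h(1) = -7. ✓

h(u) = -3u^3 - 3u^2 - 3u + 2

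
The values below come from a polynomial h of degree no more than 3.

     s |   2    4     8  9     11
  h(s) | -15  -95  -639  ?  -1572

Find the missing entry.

The 4 known points determine the degree-3 polynomial uniquely.
Write h(s) = as^3 + bs^2 + cs + d. Substituting each data point gives a linear system:
  8a + 4b + 2c + d = -15
  64a + 16b + 4c + d = -95
  512a + 64b + 8c + d = -639
  1331a + 121b + 11c + d = -1572
Solving the system yields a = -1, b = -2, c = 0, d = 1.
So h(s) = -s^3 - 2s^2 + 1.
Then h(9) = -890.

-890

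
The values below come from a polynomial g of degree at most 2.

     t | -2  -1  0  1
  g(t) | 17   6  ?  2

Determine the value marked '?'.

On equispaced nodes a degree-2 polynomial has vanishing third forward difference, so
  - g(-2) + 3·g(-1) - 3·g(0) + g(1) = 0.
Substituting the known values and solving for g(0):
  -3·g(0) = -3
  g(0) = 1.

1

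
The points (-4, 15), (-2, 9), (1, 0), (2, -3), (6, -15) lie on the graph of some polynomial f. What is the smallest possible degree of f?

1

Divided differences on the nodes -4, -2, 1, 2, 6:
  order 0: 15  9  0  -3  -15
  order 1: -3  -3  -3  -3
  order 2: 0  0  0
  order 3: 0  0
  order 4: 0
The order-1 divided differences are all -3 (nonzero) and every higher order vanishes, so the data lies on a polynomial of degree exactly 1.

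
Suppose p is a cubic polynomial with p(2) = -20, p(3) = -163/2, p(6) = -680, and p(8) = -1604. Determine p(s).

Using the Lagrange interpolation formula with nodes 2, 3, 6, 8:
  L_0(s) = (s - 3)(s - 6)(s - 8) / -24
  L_1(s) = (s - 2)(s - 6)(s - 8) / 15
  L_2(s) = (s - 2)(s - 3)(s - 8) / -24
  L_3(s) = (s - 2)(s - 3)(s - 6) / 60
Then p(s) = -20·L_0(s) - 163/2·L_1(s) - 680·L_2(s) - 1604·L_3(s).
Expanding and collecting terms gives p(s) = -3s^3 - (3/2)s^2 + 3s + 4.
Check: p(2) = -20. ✓

p(s) = -3s^3 - (3/2)s^2 + 3s + 4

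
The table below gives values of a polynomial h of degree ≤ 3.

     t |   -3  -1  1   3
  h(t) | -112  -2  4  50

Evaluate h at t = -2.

Using the Lagrange interpolation formula with nodes -3, -1, 1, 3:
  L_0(t) = (t + 1)(t - 1)(t - 3) / -48
  L_1(t) = (t + 3)(t - 1)(t - 3) / 16
  L_2(t) = (t + 3)(t + 1)(t - 3) / -16
  L_3(t) = (t + 3)(t + 1)(t - 1) / 48
Then h(t) = -112·L_0(t) - 2·L_1(t) + 4·L_2(t) + 50·L_3(t).
Expanding and collecting terms gives h(t) = 3t^3 - 4t^2 + 5.
Evaluating at t = -2: h(-2) = -35.

-35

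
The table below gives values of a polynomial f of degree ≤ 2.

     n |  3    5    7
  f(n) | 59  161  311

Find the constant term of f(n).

Write f(n) = an^2 + bn + c. Substituting each data point gives a linear system:
  9a + 3b + c = 59
  25a + 5b + c = 161
  49a + 7b + c = 311
Solving the system yields a = 6, b = 3, c = -4.
So f(n) = 6n^2 + 3n - 4.
The constant term is -4.

-4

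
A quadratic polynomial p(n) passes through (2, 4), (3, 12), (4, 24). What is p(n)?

Write p(n) = an^2 + bn + c. Substituting each data point gives a linear system:
  4a + 2b + c = 4
  9a + 3b + c = 12
  16a + 4b + c = 24
Solving the system yields a = 2, b = -2, c = 0.
So p(n) = 2n^2 - 2n.
Check: p(2) = 4. ✓

p(n) = 2n^2 - 2n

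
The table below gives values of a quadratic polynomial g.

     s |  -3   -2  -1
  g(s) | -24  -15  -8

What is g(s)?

Using the Lagrange interpolation formula with nodes -3, -2, -1:
  L_0(s) = (s + 2)(s + 1) / 2
  L_1(s) = (s + 3)(s + 1) / -1
  L_2(s) = (s + 3)(s + 2) / 2
Then g(s) = -24·L_0(s) - 15·L_1(s) - 8·L_2(s).
Expanding and collecting terms gives g(s) = -s² + 4s - 3.
Check: g(-2) = -15. ✓

g(s) = -s^2 + 4s - 3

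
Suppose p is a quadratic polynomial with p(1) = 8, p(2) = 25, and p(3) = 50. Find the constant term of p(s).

-1

Write p(s) = as^2 + bs + c. Substituting each data point gives a linear system:
  a + b + c = 8
  4a + 2b + c = 25
  9a + 3b + c = 50
Solving the system yields a = 4, b = 5, c = -1.
So p(s) = 4s² + 5s - 1.
The constant term is -1.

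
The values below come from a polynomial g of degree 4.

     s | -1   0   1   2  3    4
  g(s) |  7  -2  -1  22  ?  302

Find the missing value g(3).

103

The 5 known points determine the degree-4 polynomial uniquely.
Write g(s) = as^4 + bs^3 + cs^2 + ds + e. Substituting each data point gives a linear system:
  a - b + c - d + e = 7
  e = -2
  a + b + c + d + e = -1
  16a + 8b + 4c + 2d + e = 22
  256a + 64b + 16c + 4d + e = 302
Solving the system yields a = 1, b = 0, c = 4, d = -4, e = -2.
So g(s) = s⁴ + 4s² - 4s - 2.
Then g(3) = 103.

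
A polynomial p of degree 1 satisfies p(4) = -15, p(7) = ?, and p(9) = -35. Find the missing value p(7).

The 2 known points determine the degree-1 polynomial uniquely.
Write p(u) = au + b. Substituting each data point gives a linear system:
  4a + b = -15
  9a + b = -35
Solving the system yields a = -4, b = 1.
So p(u) = -4u + 1.
Then p(7) = -27.

-27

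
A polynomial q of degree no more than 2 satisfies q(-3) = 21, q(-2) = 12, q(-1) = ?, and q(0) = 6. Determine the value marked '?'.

7

The 3 known points determine the degree-2 polynomial uniquely.
Write q(n) = an^2 + bn + c. Substituting each data point gives a linear system:
  9a - 3b + c = 21
  4a - 2b + c = 12
  c = 6
Solving the system yields a = 2, b = 1, c = 6.
So q(n) = 2n^2 + n + 6.
Then q(-1) = 7.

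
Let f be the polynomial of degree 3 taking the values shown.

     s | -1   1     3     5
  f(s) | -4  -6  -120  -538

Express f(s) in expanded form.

Using the Lagrange interpolation formula with nodes -1, 1, 3, 5:
  L_0(s) = (s - 1)(s - 3)(s - 5) / -48
  L_1(s) = (s + 1)(s - 3)(s - 5) / 16
  L_2(s) = (s + 1)(s - 1)(s - 5) / -16
  L_3(s) = (s + 1)(s - 1)(s - 3) / 48
Then f(s) = -4·L_0(s) - 6·L_1(s) - 120·L_2(s) - 538·L_3(s).
Expanding and collecting terms gives f(s) = -4s³ - 2s² + 3s - 3.
Check: f(3) = -120. ✓

f(s) = -4s^3 - 2s^2 + 3s - 3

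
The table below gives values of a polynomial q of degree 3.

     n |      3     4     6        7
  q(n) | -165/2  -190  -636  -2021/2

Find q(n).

Write q(n) = an^3 + bn^2 + cn + d. Substituting each data point gives a linear system:
  27a + 9b + 3c + d = -165/2
  64a + 16b + 4c + d = -190
  216a + 36b + 6c + d = -636
  343a + 49b + 7c + d = -2021/2
Solving the system yields a = -3, b = 1/2, c = 0, d = -6.
So q(n) = -3n^3 + (1/2)n^2 - 6.
Check: q(6) = -636. ✓

q(n) = -3n^3 + (1/2)n^2 - 6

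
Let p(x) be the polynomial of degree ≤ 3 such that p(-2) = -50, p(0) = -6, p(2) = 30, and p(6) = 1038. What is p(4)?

Using the Lagrange interpolation formula with nodes -2, 0, 2, 6:
  L_0(x) = x(x - 2)(x - 6) / -64
  L_1(x) = (x + 2)(x - 2)(x - 6) / 24
  L_2(x) = (x + 2)x(x - 6) / -32
  L_3(x) = (x + 2)x(x - 2) / 192
Then p(x) = -50·L_0(x) - 6·L_1(x) + 30·L_2(x) + 1038·L_3(x).
Expanding and collecting terms gives p(x) = 5x^3 - x^2 - 6.
Evaluating at x = 4: p(4) = 298.

298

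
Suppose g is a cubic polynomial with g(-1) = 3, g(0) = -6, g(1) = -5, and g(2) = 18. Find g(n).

Write g(n) = an^3 + bn^2 + cn + d. Substituting each data point gives a linear system:
  -a + b - c + d = 3
  d = -6
  a + b + c + d = -5
  8a + 4b + 2c + d = 18
Solving the system yields a = 2, b = 5, c = -6, d = -6.
So g(n) = 2n^3 + 5n^2 - 6n - 6.
Check: g(1) = -5. ✓

g(n) = 2n^3 + 5n^2 - 6n - 6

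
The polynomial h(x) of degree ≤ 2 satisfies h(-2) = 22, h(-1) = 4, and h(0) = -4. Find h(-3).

50

Write h(x) = ax^2 + bx + c. Substituting each data point gives a linear system:
  4a - 2b + c = 22
  a - b + c = 4
  c = -4
Solving the system yields a = 5, b = -3, c = -4.
So h(x) = 5x^2 - 3x - 4.
Then h(-3) = 50.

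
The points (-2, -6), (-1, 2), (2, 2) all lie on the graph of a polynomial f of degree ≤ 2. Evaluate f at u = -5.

-54

Write f(u) = au^2 + bu + c. Substituting each data point gives a linear system:
  4a - 2b + c = -6
  a - b + c = 2
  4a + 2b + c = 2
Solving the system yields a = -2, b = 2, c = 6.
So f(u) = -2u^2 + 2u + 6.
Then f(-5) = -54.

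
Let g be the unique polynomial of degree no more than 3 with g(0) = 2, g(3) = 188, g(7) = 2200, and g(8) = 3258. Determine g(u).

Write g(u) = au^3 + bu^2 + cu + d. Substituting each data point gives a linear system:
  d = 2
  27a + 9b + 3c + d = 188
  343a + 49b + 7c + d = 2200
  512a + 64b + 8c + d = 3258
Solving the system yields a = 6, b = 3, c = -1, d = 2.
So g(u) = 6u³ + 3u² - u + 2.
Check: g(7) = 2200. ✓

g(u) = 6u^3 + 3u^2 - u + 2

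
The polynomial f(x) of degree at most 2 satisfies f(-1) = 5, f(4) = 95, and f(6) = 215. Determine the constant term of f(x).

-1

Write f(x) = ax^2 + bx + c. Substituting each data point gives a linear system:
  a - b + c = 5
  16a + 4b + c = 95
  36a + 6b + c = 215
Solving the system yields a = 6, b = 0, c = -1.
So f(x) = 6x² - 1.
The constant term is -1.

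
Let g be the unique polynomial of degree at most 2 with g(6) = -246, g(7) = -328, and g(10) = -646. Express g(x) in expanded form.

Write g(x) = ax^2 + bx + c. Substituting each data point gives a linear system:
  36a + 6b + c = -246
  49a + 7b + c = -328
  100a + 10b + c = -646
Solving the system yields a = -6, b = -4, c = -6.
So g(x) = -6x² - 4x - 6.
Check: g(7) = -328. ✓

g(x) = -6x^2 - 4x - 6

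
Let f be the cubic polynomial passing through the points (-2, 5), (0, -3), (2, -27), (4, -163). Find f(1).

-7

Forward differences of the values at t = -2, 0, 2, 4:
  f  : 5  -3  -27  -163
  Δ  : -8  -24  -136
  Δ^2: -16  -112
  Δ^3: -96
The third differences are constant, confirming degree 3.
Interpolating (Newton forward form) and evaluating at t = 1 gives f(1) = -7.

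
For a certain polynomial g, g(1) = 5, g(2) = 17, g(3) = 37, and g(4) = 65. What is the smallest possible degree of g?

Forward differences of the values at s = 1, 2, 3, 4:
  g  : 5  17  37  65
  Δ  : 12  20  28
  Δ^2: 8  8
  Δ^3: 0
The second differences are constant (8) and nonzero, while all higher differences vanish, so the minimal degree is 2.

2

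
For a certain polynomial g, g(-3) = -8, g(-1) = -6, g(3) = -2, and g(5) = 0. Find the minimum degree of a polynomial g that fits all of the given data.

1

Divided differences on the nodes -3, -1, 3, 5:
  order 0: -8  -6  -2  0
  order 1: 1  1  1
  order 2: 0  0
  order 3: 0
The order-1 divided differences are all 1 (nonzero) and every higher order vanishes, so the data lies on a polynomial of degree exactly 1.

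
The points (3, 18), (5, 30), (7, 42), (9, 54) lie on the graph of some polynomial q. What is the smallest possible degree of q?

Forward differences of the values at u = 3, 5, 7, 9:
  q  : 18  30  42  54
  Δ  : 12  12  12
  Δ^2: 0  0
  Δ^3: 0
The first differences are constant (12) and nonzero, while all higher differences vanish, so the minimal degree is 1.

1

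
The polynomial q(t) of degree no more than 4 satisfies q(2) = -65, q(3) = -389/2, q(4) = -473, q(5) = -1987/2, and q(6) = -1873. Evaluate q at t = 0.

-1

Write q(t) = at^4 + bt^3 + ct^2 + dt + e. Substituting each data point gives a linear system:
  16a + 8b + 4c + 2d + e = -65
  81a + 27b + 9c + 3d + e = -389/2
  256a + 64b + 16c + 4d + e = -473
  625a + 125b + 25c + 5d + e = -1987/2
  1296a + 216b + 36c + 6d + e = -1873
Solving the system yields a = -1, b = -3/2, c = -6, d = -6, e = -1.
So q(t) = -t^4 - (3/2)t^3 - 6t^2 - 6t - 1.
Then q(0) = -1.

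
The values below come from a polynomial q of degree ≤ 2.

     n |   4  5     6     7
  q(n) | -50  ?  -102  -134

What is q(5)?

The 3 known points determine the degree-2 polynomial uniquely.
Write q(n) = an^2 + bn + c. Substituting each data point gives a linear system:
  16a + 4b + c = -50
  36a + 6b + c = -102
  49a + 7b + c = -134
Solving the system yields a = -2, b = -6, c = 6.
So q(n) = -2n² - 6n + 6.
Then q(5) = -74.

-74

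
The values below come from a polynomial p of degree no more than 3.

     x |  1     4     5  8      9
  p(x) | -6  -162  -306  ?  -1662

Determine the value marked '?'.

-1182

The 4 known points determine the degree-3 polynomial uniquely.
Write p(x) = ax^3 + bx^2 + cx + d. Substituting each data point gives a linear system:
  a + b + c + d = -6
  64a + 16b + 4c + d = -162
  125a + 25b + 5c + d = -306
  729a + 81b + 9c + d = -1662
Solving the system yields a = -2, b = -3, c = 5, d = -6.
So p(x) = -2x^3 - 3x^2 + 5x - 6.
Then p(8) = -1182.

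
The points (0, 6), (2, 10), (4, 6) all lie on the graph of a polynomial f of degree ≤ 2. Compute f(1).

9

Forward differences of the values at t = 0, 2, 4:
  f  : 6  10  6
  Δ  : 4  -4
  Δ^2: -8
The second differences are constant, confirming degree 2.
Interpolating (Newton forward form) and evaluating at t = 1 gives f(1) = 9.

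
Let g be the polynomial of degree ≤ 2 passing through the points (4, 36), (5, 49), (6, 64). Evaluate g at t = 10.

144

Write g(t) = at^2 + bt + c. Substituting each data point gives a linear system:
  16a + 4b + c = 36
  25a + 5b + c = 49
  36a + 6b + c = 64
Solving the system yields a = 1, b = 4, c = 4.
So g(t) = t² + 4t + 4.
Then g(10) = 144.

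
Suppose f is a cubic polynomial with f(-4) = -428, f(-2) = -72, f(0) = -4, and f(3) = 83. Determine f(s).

f(s) = 5s^3 - 6s^2 + 2s - 4

Using the Lagrange interpolation formula with nodes -4, -2, 0, 3:
  L_0(s) = (s + 2)s(s - 3) / -56
  L_1(s) = (s + 4)s(s - 3) / 20
  L_2(s) = (s + 4)(s + 2)(s - 3) / -24
  L_3(s) = (s + 4)(s + 2)s / 105
Then f(s) = -428·L_0(s) - 72·L_1(s) - 4·L_2(s) + 83·L_3(s).
Expanding and collecting terms gives f(s) = 5s^3 - 6s^2 + 2s - 4.
Check: f(0) = -4. ✓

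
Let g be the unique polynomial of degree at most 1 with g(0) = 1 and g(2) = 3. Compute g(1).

Write g(n) = an + b. Substituting each data point gives a linear system:
  b = 1
  2a + b = 3
Solving the system yields a = 1, b = 1.
So g(n) = n + 1.
Then g(1) = 2.

2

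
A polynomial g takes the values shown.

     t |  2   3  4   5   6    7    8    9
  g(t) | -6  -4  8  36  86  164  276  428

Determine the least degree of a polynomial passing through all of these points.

3

Forward differences of the values at t = 2, 3, 4, 5, 6, 7, 8, 9:
  g  : -6  -4  8  36  86  164  276  428
  Δ  : 2  12  28  50  78  112  152
  Δ^2: 10  16  22  28  34  40
  Δ^3: 6  6  6  6  6
  Δ^4: 0  0  0  0
  Δ^5: 0  0  0
  Δ^6: 0  0
  Δ^7: 0
The third differences are constant (6) and nonzero, while all higher differences vanish, so the minimal degree is 3.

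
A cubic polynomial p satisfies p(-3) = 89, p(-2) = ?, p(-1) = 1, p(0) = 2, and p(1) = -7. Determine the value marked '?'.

On equispaced nodes a degree-3 polynomial has vanishing fourth forward difference, so
  p(-3) - 4·p(-2) + 6·p(-1) - 4·p(0) + p(1) = 0.
Substituting the known values and solving for p(-2):
  -4·p(-2) = -80
  p(-2) = 20.

20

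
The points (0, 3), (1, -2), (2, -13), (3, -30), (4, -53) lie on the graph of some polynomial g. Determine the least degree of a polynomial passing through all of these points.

2

Forward differences of the values at u = 0, 1, 2, 3, 4:
  g  : 3  -2  -13  -30  -53
  Δ  : -5  -11  -17  -23
  Δ^2: -6  -6  -6
  Δ^3: 0  0
  Δ^4: 0
The second differences are constant (-6) and nonzero, while all higher differences vanish, so the minimal degree is 2.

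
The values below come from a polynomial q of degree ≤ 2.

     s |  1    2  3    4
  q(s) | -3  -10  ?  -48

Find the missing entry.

-25

The 3 known points determine the degree-2 polynomial uniquely.
Write q(s) = as^2 + bs + c. Substituting each data point gives a linear system:
  a + b + c = -3
  4a + 2b + c = -10
  16a + 4b + c = -48
Solving the system yields a = -4, b = 5, c = -4.
So q(s) = -4s² + 5s - 4.
Then q(3) = -25.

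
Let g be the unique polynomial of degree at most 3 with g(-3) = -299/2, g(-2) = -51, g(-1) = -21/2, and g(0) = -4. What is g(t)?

g(t) = 4t^3 - 5t^2 - (5/2)t - 4

Write g(t) = at^3 + bt^2 + ct + d. Substituting each data point gives a linear system:
  -27a + 9b - 3c + d = -299/2
  -8a + 4b - 2c + d = -51
  -a + b - c + d = -21/2
  d = -4
Solving the system yields a = 4, b = -5, c = -5/2, d = -4.
So g(t) = 4t^3 - 5t^2 - (5/2)t - 4.
Check: g(-3) = -299/2. ✓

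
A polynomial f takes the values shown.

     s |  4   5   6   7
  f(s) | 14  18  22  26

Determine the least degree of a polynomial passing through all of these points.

Forward differences of the values at s = 4, 5, 6, 7:
  f  : 14  18  22  26
  Δ  : 4  4  4
  Δ^2: 0  0
  Δ^3: 0
The first differences are constant (4) and nonzero, while all higher differences vanish, so the minimal degree is 1.

1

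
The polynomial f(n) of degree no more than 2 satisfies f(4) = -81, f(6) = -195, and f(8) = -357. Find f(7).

Using the Lagrange interpolation formula with nodes 4, 6, 8:
  L_0(n) = (n - 6)(n - 8) / 8
  L_1(n) = (n - 4)(n - 8) / -4
  L_2(n) = (n - 4)(n - 6) / 8
Then f(n) = -81·L_0(n) - 195·L_1(n) - 357·L_2(n).
Expanding and collecting terms gives f(n) = -6n^2 + 3n + 3.
Evaluating at n = 7: f(7) = -270.

-270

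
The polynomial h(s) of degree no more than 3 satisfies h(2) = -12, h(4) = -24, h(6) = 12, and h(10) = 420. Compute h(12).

Write h(s) = as^3 + bs^2 + cs + d. Substituting each data point gives a linear system:
  8a + 4b + 2c + d = -12
  64a + 16b + 4c + d = -24
  216a + 36b + 6c + d = 12
  1000a + 100b + 10c + d = 420
Solving the system yields a = 1, b = -6, c = 2, d = 0.
So h(s) = s^3 - 6s^2 + 2s.
Then h(12) = 888.

888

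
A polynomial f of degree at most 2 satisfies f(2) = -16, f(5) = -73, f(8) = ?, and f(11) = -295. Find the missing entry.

-166

The 3 known points determine the degree-2 polynomial uniquely.
Write f(t) = at^2 + bt + c. Substituting each data point gives a linear system:
  4a + 2b + c = -16
  25a + 5b + c = -73
  121a + 11b + c = -295
Solving the system yields a = -2, b = -5, c = 2.
So f(t) = -2t^2 - 5t + 2.
Then f(8) = -166.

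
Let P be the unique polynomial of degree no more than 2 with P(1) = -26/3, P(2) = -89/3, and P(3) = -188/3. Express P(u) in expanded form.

P(u) = -6u^2 - 3u + 1/3

Write P(u) = au^2 + bu + c. Substituting each data point gives a linear system:
  a + b + c = -26/3
  4a + 2b + c = -89/3
  9a + 3b + c = -188/3
Solving the system yields a = -6, b = -3, c = 1/3.
So P(u) = -6u^2 - 3u + 1/3.
Check: P(3) = -188/3. ✓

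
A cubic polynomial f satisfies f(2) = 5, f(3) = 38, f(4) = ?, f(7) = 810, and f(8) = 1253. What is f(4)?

117

The 4 known points determine the degree-3 polynomial uniquely.
Write f(s) = as^3 + bs^2 + cs + d. Substituting each data point gives a linear system:
  8a + 4b + 2c + d = 5
  27a + 9b + 3c + d = 38
  343a + 49b + 7c + d = 810
  512a + 64b + 8c + d = 1253
Solving the system yields a = 3, b = -4, c = -4, d = 5.
So f(s) = 3s^3 - 4s^2 - 4s + 5.
Then f(4) = 117.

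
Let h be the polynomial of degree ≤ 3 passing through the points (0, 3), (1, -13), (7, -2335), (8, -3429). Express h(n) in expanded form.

h(n) = -6n^3 - 5n^2 - 5n + 3

Using the Lagrange interpolation formula with nodes 0, 1, 7, 8:
  L_0(n) = (n - 1)(n - 7)(n - 8) / -56
  L_1(n) = n(n - 7)(n - 8) / 42
  L_2(n) = n(n - 1)(n - 8) / -42
  L_3(n) = n(n - 1)(n - 7) / 56
Then h(n) = 3·L_0(n) - 13·L_1(n) - 2335·L_2(n) - 3429·L_3(n).
Expanding and collecting terms gives h(n) = -6n^3 - 5n^2 - 5n + 3.
Check: h(0) = 3. ✓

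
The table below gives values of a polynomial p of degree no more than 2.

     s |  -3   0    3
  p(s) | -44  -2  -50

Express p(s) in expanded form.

p(s) = -5s^2 - s - 2

Using the Lagrange interpolation formula with nodes -3, 0, 3:
  L_0(s) = s(s - 3) / 18
  L_1(s) = (s + 3)(s - 3) / -9
  L_2(s) = (s + 3)s / 18
Then p(s) = -44·L_0(s) - 2·L_1(s) - 50·L_2(s).
Expanding and collecting terms gives p(s) = -5s² - s - 2.
Check: p(-3) = -44. ✓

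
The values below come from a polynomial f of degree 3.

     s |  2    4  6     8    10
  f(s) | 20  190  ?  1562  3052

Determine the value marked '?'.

The 4 known points determine the degree-3 polynomial uniquely.
Write f(s) = as^3 + bs^2 + cs + d. Substituting each data point gives a linear system:
  8a + 4b + 2c + d = 20
  64a + 16b + 4c + d = 190
  512a + 64b + 8c + d = 1562
  1000a + 100b + 10c + d = 3052
Solving the system yields a = 3, b = 1, c = -5, d = 2.
So f(s) = 3s^3 + s^2 - 5s + 2.
Then f(6) = 656.

656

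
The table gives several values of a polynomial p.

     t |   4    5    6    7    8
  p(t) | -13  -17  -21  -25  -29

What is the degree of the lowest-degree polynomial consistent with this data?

1

Forward differences of the values at t = 4, 5, 6, 7, 8:
  p  : -13  -17  -21  -25  -29
  Δ  : -4  -4  -4  -4
  Δ^2: 0  0  0
  Δ^3: 0  0
  Δ^4: 0
The first differences are constant (-4) and nonzero, while all higher differences vanish, so the minimal degree is 1.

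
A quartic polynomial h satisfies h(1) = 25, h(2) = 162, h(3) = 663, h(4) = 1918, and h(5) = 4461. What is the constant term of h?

Write h(n) = an^4 + bn^3 + cn^2 + dn + e. Substituting each data point gives a linear system:
  a + b + c + d + e = 25
  16a + 8b + 4c + 2d + e = 162
  81a + 27b + 9c + 3d + e = 663
  256a + 64b + 16c + 4d + e = 1918
  625a + 125b + 25c + 5d + e = 4461
Solving the system yields a = 6, b = 5, c = 2, d = 6, e = 6.
So h(n) = 6n^4 + 5n^3 + 2n^2 + 6n + 6.
The constant term is 6.

6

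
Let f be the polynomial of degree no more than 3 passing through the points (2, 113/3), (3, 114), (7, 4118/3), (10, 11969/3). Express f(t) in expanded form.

Write f(t) = at^3 + bt^2 + ct + d. Substituting each data point gives a linear system:
  8a + 4b + 2c + d = 113/3
  27a + 9b + 3c + d = 114
  343a + 49b + 7c + d = 4118/3
  1000a + 100b + 10c + d = 11969/3
Solving the system yields a = 4, b = -1/3, c = 2, d = 3.
So f(t) = 4t³ - (1/3)t² + 2t + 3.
Check: f(3) = 114. ✓

f(t) = 4t^3 - (1/3)t^2 + 2t + 3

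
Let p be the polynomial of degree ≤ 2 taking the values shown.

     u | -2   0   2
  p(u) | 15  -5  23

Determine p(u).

p(u) = 6u^2 + 2u - 5

Write p(u) = au^2 + bu + c. Substituting each data point gives a linear system:
  4a - 2b + c = 15
  c = -5
  4a + 2b + c = 23
Solving the system yields a = 6, b = 2, c = -5.
So p(u) = 6u^2 + 2u - 5.
Check: p(2) = 23. ✓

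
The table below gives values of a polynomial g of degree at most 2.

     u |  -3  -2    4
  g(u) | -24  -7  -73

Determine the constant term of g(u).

Write g(u) = au^2 + bu + c. Substituting each data point gives a linear system:
  9a - 3b + c = -24
  4a - 2b + c = -7
  16a + 4b + c = -73
Solving the system yields a = -4, b = -3, c = 3.
So g(u) = -4u² - 3u + 3.
The constant term is 3.

3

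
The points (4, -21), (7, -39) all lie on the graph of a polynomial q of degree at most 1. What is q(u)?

q(u) = -6u + 3

Write q(u) = au + b. Substituting each data point gives a linear system:
  4a + b = -21
  7a + b = -39
Solving the system yields a = -6, b = 3.
So q(u) = -6u + 3.
Check: q(7) = -39. ✓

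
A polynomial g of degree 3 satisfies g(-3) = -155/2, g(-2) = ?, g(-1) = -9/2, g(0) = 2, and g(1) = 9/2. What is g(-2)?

-27

The 4 known points determine the degree-3 polynomial uniquely.
Write g(u) = au^3 + bu^2 + cu + d. Substituting each data point gives a linear system:
  -27a + 9b - 3c + d = -155/2
  -a + b - c + d = -9/2
  d = 2
  a + b + c + d = 9/2
Solving the system yields a = 2, b = -2, c = 5/2, d = 2.
So g(u) = 2u^3 - 2u^2 + (5/2)u + 2.
Then g(-2) = -27.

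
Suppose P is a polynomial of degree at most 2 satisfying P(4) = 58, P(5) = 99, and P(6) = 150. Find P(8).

Write P(x) = ax^2 + bx + c. Substituting each data point gives a linear system:
  16a + 4b + c = 58
  25a + 5b + c = 99
  36a + 6b + c = 150
Solving the system yields a = 5, b = -4, c = -6.
So P(x) = 5x^2 - 4x - 6.
Then P(8) = 282.

282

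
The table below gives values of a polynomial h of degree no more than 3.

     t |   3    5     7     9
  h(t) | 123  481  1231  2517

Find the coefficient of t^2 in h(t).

Write h(t) = at^3 + bt^2 + ct + d. Substituting each data point gives a linear system:
  27a + 9b + 3c + d = 123
  125a + 25b + 5c + d = 481
  343a + 49b + 7c + d = 1231
  729a + 81b + 9c + d = 2517
Solving the system yields a = 3, b = 4, c = 0, d = 6.
So h(t) = 3t³ + 4t² + 6.
The coefficient of t^2 is 4.

4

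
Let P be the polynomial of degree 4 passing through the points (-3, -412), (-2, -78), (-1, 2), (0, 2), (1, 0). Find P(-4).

-1270

Forward differences of the values at s = -3, -2, -1, 0, 1:
  P  : -412  -78  2  2  0
  Δ  : 334  80  0  -2
  Δ^2: -254  -80  -2
  Δ^3: 174  78
  Δ^4: -96
The fourth differences are constant, confirming degree 4.
Interpolating (Newton forward form) and evaluating at s = -4 gives P(-4) = -1270.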